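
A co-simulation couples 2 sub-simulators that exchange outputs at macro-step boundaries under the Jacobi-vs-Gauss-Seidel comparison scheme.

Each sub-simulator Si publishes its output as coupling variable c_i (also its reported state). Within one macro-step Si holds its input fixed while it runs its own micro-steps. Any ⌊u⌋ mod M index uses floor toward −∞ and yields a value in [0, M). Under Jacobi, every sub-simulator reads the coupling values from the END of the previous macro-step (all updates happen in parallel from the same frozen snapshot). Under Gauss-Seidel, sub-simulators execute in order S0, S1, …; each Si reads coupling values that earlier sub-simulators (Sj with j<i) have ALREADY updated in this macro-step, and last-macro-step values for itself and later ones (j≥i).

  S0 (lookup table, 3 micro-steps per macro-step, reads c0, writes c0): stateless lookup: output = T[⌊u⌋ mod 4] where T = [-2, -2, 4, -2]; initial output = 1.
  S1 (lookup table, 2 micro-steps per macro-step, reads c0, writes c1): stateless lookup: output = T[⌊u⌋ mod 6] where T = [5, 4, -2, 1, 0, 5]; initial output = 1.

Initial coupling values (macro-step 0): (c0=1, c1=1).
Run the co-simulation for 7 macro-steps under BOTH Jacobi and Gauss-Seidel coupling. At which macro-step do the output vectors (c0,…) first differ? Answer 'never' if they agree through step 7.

first divergence at macro-step: 1

[Jacobi] macro 1: S0 reads c0=1 → after 3×micro: -2; S1 reads c0=1 → after 2×micro: 4 ⇒ (c0=-2, c1=4)
[Jacobi] macro 2: S0 reads c0=-2 → after 3×micro: 4; S1 reads c0=-2 → after 2×micro: 0 ⇒ (c0=4, c1=0)
[Jacobi] macro 3: S0 reads c0=4 → after 3×micro: -2; S1 reads c0=4 → after 2×micro: 0 ⇒ (c0=-2, c1=0)
[Jacobi] macro 4: S0 reads c0=-2 → after 3×micro: 4; S1 reads c0=-2 → after 2×micro: 0 ⇒ (c0=4, c1=0)
[Jacobi] macro 5: S0 reads c0=4 → after 3×micro: -2; S1 reads c0=4 → after 2×micro: 0 ⇒ (c0=-2, c1=0)
[Jacobi] macro 6: S0 reads c0=-2 → after 3×micro: 4; S1 reads c0=-2 → after 2×micro: 0 ⇒ (c0=4, c1=0)
[Jacobi] macro 7: S0 reads c0=4 → after 3×micro: -2; S1 reads c0=4 → after 2×micro: 0 ⇒ (c0=-2, c1=0)
[Gauss-Seidel] macro 1: S0 reads c0=1 → after 3×micro: -2; S1 reads c0=-2 → after 2×micro: 0 ⇒ (c0=-2, c1=0)
[Gauss-Seidel] macro 2: S0 reads c0=-2 → after 3×micro: 4; S1 reads c0=4 → after 2×micro: 0 ⇒ (c0=4, c1=0)
[Gauss-Seidel] macro 3: S0 reads c0=4 → after 3×micro: -2; S1 reads c0=-2 → after 2×micro: 0 ⇒ (c0=-2, c1=0)
[Gauss-Seidel] macro 4: S0 reads c0=-2 → after 3×micro: 4; S1 reads c0=4 → after 2×micro: 0 ⇒ (c0=4, c1=0)
[Gauss-Seidel] macro 5: S0 reads c0=4 → after 3×micro: -2; S1 reads c0=-2 → after 2×micro: 0 ⇒ (c0=-2, c1=0)
[Gauss-Seidel] macro 6: S0 reads c0=-2 → after 3×micro: 4; S1 reads c0=4 → after 2×micro: 0 ⇒ (c0=4, c1=0)
[Gauss-Seidel] macro 7: S0 reads c0=4 → after 3×micro: -2; S1 reads c0=-2 → after 2×micro: 0 ⇒ (c0=-2, c1=0)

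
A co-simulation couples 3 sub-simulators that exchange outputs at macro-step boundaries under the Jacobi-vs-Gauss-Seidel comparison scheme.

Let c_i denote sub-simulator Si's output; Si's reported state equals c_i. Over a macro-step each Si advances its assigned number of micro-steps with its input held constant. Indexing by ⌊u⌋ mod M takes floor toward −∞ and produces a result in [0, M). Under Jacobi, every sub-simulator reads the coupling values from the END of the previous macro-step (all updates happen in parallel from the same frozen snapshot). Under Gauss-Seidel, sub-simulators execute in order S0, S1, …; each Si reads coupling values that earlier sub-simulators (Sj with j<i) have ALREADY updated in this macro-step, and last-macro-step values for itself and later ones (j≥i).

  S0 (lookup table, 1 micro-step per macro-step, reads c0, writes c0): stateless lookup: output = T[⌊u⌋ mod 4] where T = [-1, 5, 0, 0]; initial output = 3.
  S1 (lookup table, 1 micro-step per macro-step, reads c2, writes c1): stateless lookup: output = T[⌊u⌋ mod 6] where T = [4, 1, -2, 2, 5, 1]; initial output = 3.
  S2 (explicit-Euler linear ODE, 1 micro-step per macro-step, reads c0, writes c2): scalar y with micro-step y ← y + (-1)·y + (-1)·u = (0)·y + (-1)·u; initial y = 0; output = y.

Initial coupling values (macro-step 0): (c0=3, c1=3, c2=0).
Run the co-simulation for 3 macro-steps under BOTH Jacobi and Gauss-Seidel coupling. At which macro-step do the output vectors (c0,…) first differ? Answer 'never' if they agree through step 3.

first divergence at macro-step: 1

[Jacobi] macro 1: S0 reads c0=3 → after 1×micro: 0; S1 reads c2=0 → after 1×micro: 4; S2 reads c0=3 → after 1×micro: -3 ⇒ (c0=0, c1=4, c2=-3)
[Jacobi] macro 2: S0 reads c0=0 → after 1×micro: -1; S1 reads c2=-3 → after 1×micro: 2; S2 reads c0=0 → after 1×micro: 0 ⇒ (c0=-1, c1=2, c2=0)
[Jacobi] macro 3: S0 reads c0=-1 → after 1×micro: 0; S1 reads c2=0 → after 1×micro: 4; S2 reads c0=-1 → after 1×micro: 1 ⇒ (c0=0, c1=4, c2=1)
[Gauss-Seidel] macro 1: S0 reads c0=3 → after 1×micro: 0; S1 reads c2=0 → after 1×micro: 4; S2 reads c0=0 → after 1×micro: 0 ⇒ (c0=0, c1=4, c2=0)
[Gauss-Seidel] macro 2: S0 reads c0=0 → after 1×micro: -1; S1 reads c2=0 → after 1×micro: 4; S2 reads c0=-1 → after 1×micro: 1 ⇒ (c0=-1, c1=4, c2=1)
[Gauss-Seidel] macro 3: S0 reads c0=-1 → after 1×micro: 0; S1 reads c2=1 → after 1×micro: 1; S2 reads c0=0 → after 1×micro: 0 ⇒ (c0=0, c1=1, c2=0)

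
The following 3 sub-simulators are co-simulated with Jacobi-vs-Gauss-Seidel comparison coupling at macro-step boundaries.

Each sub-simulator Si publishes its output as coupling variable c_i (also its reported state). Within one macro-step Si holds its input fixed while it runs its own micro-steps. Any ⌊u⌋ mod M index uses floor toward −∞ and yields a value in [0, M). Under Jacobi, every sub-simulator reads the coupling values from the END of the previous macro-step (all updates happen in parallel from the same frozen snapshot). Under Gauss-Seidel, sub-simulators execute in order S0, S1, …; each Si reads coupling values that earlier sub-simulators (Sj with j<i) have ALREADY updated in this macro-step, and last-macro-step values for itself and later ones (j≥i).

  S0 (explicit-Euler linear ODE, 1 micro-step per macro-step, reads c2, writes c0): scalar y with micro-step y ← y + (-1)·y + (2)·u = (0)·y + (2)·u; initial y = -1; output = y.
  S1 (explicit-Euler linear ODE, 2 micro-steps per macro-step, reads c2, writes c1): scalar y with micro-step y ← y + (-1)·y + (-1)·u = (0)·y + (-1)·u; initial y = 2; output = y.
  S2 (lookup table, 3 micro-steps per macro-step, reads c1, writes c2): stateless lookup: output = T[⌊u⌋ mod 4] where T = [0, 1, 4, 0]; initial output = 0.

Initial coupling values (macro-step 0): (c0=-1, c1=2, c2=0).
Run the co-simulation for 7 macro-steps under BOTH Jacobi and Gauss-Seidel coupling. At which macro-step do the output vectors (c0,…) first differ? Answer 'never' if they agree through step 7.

[Jacobi] macro 1: S0 reads c2=0 → after 1×micro: 0; S1 reads c2=0 → after 2×micro: 0; S2 reads c1=2 → after 3×micro: 4 ⇒ (c0=0, c1=0, c2=4)
[Jacobi] macro 2: S0 reads c2=4 → after 1×micro: 8; S1 reads c2=4 → after 2×micro: -4; S2 reads c1=0 → after 3×micro: 0 ⇒ (c0=8, c1=-4, c2=0)
[Jacobi] macro 3: S0 reads c2=0 → after 1×micro: 0; S1 reads c2=0 → after 2×micro: 0; S2 reads c1=-4 → after 3×micro: 0 ⇒ (c0=0, c1=0, c2=0)
[Jacobi] macro 4: S0 reads c2=0 → after 1×micro: 0; S1 reads c2=0 → after 2×micro: 0; S2 reads c1=0 → after 3×micro: 0 ⇒ (c0=0, c1=0, c2=0)
[Jacobi] macro 5: S0 reads c2=0 → after 1×micro: 0; S1 reads c2=0 → after 2×micro: 0; S2 reads c1=0 → after 3×micro: 0 ⇒ (c0=0, c1=0, c2=0)
[Jacobi] macro 6: S0 reads c2=0 → after 1×micro: 0; S1 reads c2=0 → after 2×micro: 0; S2 reads c1=0 → after 3×micro: 0 ⇒ (c0=0, c1=0, c2=0)
[Jacobi] macro 7: S0 reads c2=0 → after 1×micro: 0; S1 reads c2=0 → after 2×micro: 0; S2 reads c1=0 → after 3×micro: 0 ⇒ (c0=0, c1=0, c2=0)
[Gauss-Seidel] macro 1: S0 reads c2=0 → after 1×micro: 0; S1 reads c2=0 → after 2×micro: 0; S2 reads c1=0 → after 3×micro: 0 ⇒ (c0=0, c1=0, c2=0)
[Gauss-Seidel] macro 2: S0 reads c2=0 → after 1×micro: 0; S1 reads c2=0 → after 2×micro: 0; S2 reads c1=0 → after 3×micro: 0 ⇒ (c0=0, c1=0, c2=0)
[Gauss-Seidel] macro 3: S0 reads c2=0 → after 1×micro: 0; S1 reads c2=0 → after 2×micro: 0; S2 reads c1=0 → after 3×micro: 0 ⇒ (c0=0, c1=0, c2=0)
[Gauss-Seidel] macro 4: S0 reads c2=0 → after 1×micro: 0; S1 reads c2=0 → after 2×micro: 0; S2 reads c1=0 → after 3×micro: 0 ⇒ (c0=0, c1=0, c2=0)
[Gauss-Seidel] macro 5: S0 reads c2=0 → after 1×micro: 0; S1 reads c2=0 → after 2×micro: 0; S2 reads c1=0 → after 3×micro: 0 ⇒ (c0=0, c1=0, c2=0)
[Gauss-Seidel] macro 6: S0 reads c2=0 → after 1×micro: 0; S1 reads c2=0 → after 2×micro: 0; S2 reads c1=0 → after 3×micro: 0 ⇒ (c0=0, c1=0, c2=0)
[Gauss-Seidel] macro 7: S0 reads c2=0 → after 1×micro: 0; S1 reads c2=0 → after 2×micro: 0; S2 reads c1=0 → after 3×micro: 0 ⇒ (c0=0, c1=0, c2=0)

first divergence at macro-step: 1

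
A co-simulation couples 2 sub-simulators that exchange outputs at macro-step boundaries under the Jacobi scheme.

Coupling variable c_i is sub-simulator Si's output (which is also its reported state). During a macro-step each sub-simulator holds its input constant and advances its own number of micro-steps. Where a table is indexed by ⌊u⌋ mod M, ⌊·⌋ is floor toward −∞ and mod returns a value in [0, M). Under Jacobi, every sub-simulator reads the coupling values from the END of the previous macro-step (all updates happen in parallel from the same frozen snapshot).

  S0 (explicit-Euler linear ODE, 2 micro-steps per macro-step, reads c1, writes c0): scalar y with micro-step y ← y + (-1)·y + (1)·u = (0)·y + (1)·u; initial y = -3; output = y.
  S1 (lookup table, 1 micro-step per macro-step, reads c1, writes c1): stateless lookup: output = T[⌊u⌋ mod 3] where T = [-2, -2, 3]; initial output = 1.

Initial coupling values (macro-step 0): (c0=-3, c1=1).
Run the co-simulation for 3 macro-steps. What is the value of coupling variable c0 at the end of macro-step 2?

macro 1: S0 reads c1=1 → after 2×micro: 1; S1 reads c1=1 → after 1×micro: -2 ⇒ (c0=1, c1=-2)
macro 2: S0 reads c1=-2 → after 2×micro: -2; S1 reads c1=-2 → after 1×micro: -2 ⇒ (c0=-2, c1=-2)
macro 3: S0 reads c1=-2 → after 2×micro: -2; S1 reads c1=-2 → after 1×micro: -2 ⇒ (c0=-2, c1=-2)

c0 at macro-step 2 = -2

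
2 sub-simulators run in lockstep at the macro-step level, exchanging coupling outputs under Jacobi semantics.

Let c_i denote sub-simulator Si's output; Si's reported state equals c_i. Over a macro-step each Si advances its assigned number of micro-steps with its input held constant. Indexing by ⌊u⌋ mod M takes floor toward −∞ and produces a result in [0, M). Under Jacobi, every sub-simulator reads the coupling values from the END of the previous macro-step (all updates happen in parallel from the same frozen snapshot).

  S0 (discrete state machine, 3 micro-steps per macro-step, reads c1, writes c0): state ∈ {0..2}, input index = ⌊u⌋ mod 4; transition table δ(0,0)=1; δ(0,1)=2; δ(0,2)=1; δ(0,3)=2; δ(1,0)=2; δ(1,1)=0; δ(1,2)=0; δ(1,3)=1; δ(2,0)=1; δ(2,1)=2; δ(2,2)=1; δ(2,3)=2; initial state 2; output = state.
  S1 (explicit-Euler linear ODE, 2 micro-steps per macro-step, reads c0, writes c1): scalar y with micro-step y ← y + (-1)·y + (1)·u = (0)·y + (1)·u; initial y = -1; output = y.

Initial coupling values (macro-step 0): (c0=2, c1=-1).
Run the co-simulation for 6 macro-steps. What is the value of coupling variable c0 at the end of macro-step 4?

macro 1: S0 reads c1=-1 → after 3×micro: 2; S1 reads c0=2 → after 2×micro: 2 ⇒ (c0=2, c1=2)
macro 2: S0 reads c1=2 → after 3×micro: 1; S1 reads c0=2 → after 2×micro: 2 ⇒ (c0=1, c1=2)
macro 3: S0 reads c1=2 → after 3×micro: 0; S1 reads c0=1 → after 2×micro: 1 ⇒ (c0=0, c1=1)
macro 4: S0 reads c1=1 → after 3×micro: 2; S1 reads c0=0 → after 2×micro: 0 ⇒ (c0=2, c1=0)
macro 5: S0 reads c1=0 → after 3×micro: 1; S1 reads c0=2 → after 2×micro: 2 ⇒ (c0=1, c1=2)
macro 6: S0 reads c1=2 → after 3×micro: 0; S1 reads c0=1 → after 2×micro: 1 ⇒ (c0=0, c1=1)

c0 at macro-step 4 = 2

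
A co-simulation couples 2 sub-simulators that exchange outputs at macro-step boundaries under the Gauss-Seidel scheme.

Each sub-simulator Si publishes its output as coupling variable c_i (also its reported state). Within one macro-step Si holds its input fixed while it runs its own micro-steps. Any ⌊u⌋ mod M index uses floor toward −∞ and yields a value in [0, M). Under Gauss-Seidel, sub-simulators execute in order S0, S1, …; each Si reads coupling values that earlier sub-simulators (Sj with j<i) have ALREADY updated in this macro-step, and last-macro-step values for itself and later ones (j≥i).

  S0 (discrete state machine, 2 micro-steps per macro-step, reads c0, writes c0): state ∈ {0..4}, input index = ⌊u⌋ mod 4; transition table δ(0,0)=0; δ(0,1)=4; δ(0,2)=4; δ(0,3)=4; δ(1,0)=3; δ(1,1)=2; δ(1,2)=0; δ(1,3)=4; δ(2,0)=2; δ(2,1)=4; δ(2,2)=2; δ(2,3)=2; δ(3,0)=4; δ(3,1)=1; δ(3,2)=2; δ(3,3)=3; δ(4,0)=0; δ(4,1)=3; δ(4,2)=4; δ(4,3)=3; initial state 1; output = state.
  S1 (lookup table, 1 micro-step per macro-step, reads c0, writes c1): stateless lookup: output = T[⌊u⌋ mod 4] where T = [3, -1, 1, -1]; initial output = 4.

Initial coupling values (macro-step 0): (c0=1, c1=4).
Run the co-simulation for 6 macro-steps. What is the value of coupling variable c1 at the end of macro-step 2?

c1 at macro-step 2 = 3

macro 1: S0 reads c0=1 → after 2×micro: 4; S1 reads c0=4 → after 1×micro: 3 ⇒ (c0=4, c1=3)
macro 2: S0 reads c0=4 → after 2×micro: 0; S1 reads c0=0 → after 1×micro: 3 ⇒ (c0=0, c1=3)
macro 3: S0 reads c0=0 → after 2×micro: 0; S1 reads c0=0 → after 1×micro: 3 ⇒ (c0=0, c1=3)
macro 4: S0 reads c0=0 → after 2×micro: 0; S1 reads c0=0 → after 1×micro: 3 ⇒ (c0=0, c1=3)
macro 5: S0 reads c0=0 → after 2×micro: 0; S1 reads c0=0 → after 1×micro: 3 ⇒ (c0=0, c1=3)
macro 6: S0 reads c0=0 → after 2×micro: 0; S1 reads c0=0 → after 1×micro: 3 ⇒ (c0=0, c1=3)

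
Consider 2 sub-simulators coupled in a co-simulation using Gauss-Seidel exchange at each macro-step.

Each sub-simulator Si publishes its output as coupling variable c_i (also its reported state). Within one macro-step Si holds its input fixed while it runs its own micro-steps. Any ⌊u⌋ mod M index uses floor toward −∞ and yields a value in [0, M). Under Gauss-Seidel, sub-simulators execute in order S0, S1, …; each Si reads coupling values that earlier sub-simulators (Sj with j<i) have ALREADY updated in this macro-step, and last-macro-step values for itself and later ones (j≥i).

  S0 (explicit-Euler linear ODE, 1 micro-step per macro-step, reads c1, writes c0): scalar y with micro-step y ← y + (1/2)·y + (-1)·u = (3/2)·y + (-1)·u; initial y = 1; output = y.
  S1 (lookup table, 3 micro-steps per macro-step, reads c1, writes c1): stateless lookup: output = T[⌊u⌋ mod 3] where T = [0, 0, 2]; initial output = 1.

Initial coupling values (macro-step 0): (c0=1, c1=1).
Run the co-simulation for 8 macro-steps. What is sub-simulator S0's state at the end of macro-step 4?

macro 1: S0 reads c1=1 → after 1×micro: 1/2; S1 reads c1=1 → after 3×micro: 0 ⇒ (c0=1/2, c1=0)
macro 2: S0 reads c1=0 → after 1×micro: 3/4; S1 reads c1=0 → after 3×micro: 0 ⇒ (c0=3/4, c1=0)
macro 3: S0 reads c1=0 → after 1×micro: 9/8; S1 reads c1=0 → after 3×micro: 0 ⇒ (c0=9/8, c1=0)
macro 4: S0 reads c1=0 → after 1×micro: 27/16; S1 reads c1=0 → after 3×micro: 0 ⇒ (c0=27/16, c1=0)
macro 5: S0 reads c1=0 → after 1×micro: 81/32; S1 reads c1=0 → after 3×micro: 0 ⇒ (c0=81/32, c1=0)
macro 6: S0 reads c1=0 → after 1×micro: 243/64; S1 reads c1=0 → after 3×micro: 0 ⇒ (c0=243/64, c1=0)
macro 7: S0 reads c1=0 → after 1×micro: 729/128; S1 reads c1=0 → after 3×micro: 0 ⇒ (c0=729/128, c1=0)
macro 8: S0 reads c1=0 → after 1×micro: 2187/256; S1 reads c1=0 → after 3×micro: 0 ⇒ (c0=2187/256, c1=0)

S0 state at macro-step 4 = 27/16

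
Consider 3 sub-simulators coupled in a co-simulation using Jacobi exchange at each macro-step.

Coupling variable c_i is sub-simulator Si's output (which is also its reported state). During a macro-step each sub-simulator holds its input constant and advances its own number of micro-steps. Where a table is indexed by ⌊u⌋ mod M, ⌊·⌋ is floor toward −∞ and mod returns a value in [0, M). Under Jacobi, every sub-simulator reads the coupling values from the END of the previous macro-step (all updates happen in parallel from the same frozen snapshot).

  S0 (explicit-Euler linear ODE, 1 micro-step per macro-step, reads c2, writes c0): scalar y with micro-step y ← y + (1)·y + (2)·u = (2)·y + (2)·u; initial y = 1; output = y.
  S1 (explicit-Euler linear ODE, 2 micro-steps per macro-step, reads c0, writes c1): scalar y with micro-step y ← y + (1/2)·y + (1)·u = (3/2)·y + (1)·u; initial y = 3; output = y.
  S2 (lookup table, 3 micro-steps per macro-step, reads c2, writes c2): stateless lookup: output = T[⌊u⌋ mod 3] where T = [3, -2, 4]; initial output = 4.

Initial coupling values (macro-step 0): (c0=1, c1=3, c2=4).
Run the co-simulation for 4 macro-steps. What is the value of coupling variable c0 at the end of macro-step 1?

macro 1: S0 reads c2=4 → after 1×micro: 10; S1 reads c0=1 → after 2×micro: 37/4; S2 reads c2=4 → after 3×micro: -2 ⇒ (c0=10, c1=37/4, c2=-2)
macro 2: S0 reads c2=-2 → after 1×micro: 16; S1 reads c0=10 → after 2×micro: 733/16; S2 reads c2=-2 → after 3×micro: -2 ⇒ (c0=16, c1=733/16, c2=-2)
macro 3: S0 reads c2=-2 → after 1×micro: 28; S1 reads c0=16 → after 2×micro: 9157/64; S2 reads c2=-2 → after 3×micro: -2 ⇒ (c0=28, c1=9157/64, c2=-2)
macro 4: S0 reads c2=-2 → after 1×micro: 52; S1 reads c0=28 → after 2×micro: 100333/256; S2 reads c2=-2 → after 3×micro: -2 ⇒ (c0=52, c1=100333/256, c2=-2)

c0 at macro-step 1 = 10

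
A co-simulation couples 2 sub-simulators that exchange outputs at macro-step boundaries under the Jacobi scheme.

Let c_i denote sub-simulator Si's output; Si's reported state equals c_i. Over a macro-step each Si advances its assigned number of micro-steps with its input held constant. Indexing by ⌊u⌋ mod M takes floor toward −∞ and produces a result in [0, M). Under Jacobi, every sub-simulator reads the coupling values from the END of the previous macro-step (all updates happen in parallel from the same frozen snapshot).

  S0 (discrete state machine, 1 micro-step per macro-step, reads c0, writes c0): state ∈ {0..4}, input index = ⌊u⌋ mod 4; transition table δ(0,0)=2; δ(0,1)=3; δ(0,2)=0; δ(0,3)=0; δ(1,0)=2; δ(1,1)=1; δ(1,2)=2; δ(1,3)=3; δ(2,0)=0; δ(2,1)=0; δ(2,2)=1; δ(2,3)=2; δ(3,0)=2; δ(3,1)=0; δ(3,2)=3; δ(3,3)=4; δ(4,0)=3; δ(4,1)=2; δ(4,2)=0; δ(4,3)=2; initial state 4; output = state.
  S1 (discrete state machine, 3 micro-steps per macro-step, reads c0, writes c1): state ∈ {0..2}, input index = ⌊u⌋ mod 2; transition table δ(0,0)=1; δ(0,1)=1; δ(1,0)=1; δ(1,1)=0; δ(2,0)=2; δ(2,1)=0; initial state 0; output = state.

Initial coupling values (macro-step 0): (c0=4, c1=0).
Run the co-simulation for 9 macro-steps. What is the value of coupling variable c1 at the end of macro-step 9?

macro 1: S0 reads c0=4 → after 1×micro: 3; S1 reads c0=4 → after 3×micro: 1 ⇒ (c0=3, c1=1)
macro 2: S0 reads c0=3 → after 1×micro: 4; S1 reads c0=3 → after 3×micro: 0 ⇒ (c0=4, c1=0)
macro 3: S0 reads c0=4 → after 1×micro: 3; S1 reads c0=4 → after 3×micro: 1 ⇒ (c0=3, c1=1)
macro 4: S0 reads c0=3 → after 1×micro: 4; S1 reads c0=3 → after 3×micro: 0 ⇒ (c0=4, c1=0)
macro 5: S0 reads c0=4 → after 1×micro: 3; S1 reads c0=4 → after 3×micro: 1 ⇒ (c0=3, c1=1)
macro 6: S0 reads c0=3 → after 1×micro: 4; S1 reads c0=3 → after 3×micro: 0 ⇒ (c0=4, c1=0)
macro 7: S0 reads c0=4 → after 1×micro: 3; S1 reads c0=4 → after 3×micro: 1 ⇒ (c0=3, c1=1)
macro 8: S0 reads c0=3 → after 1×micro: 4; S1 reads c0=3 → after 3×micro: 0 ⇒ (c0=4, c1=0)
macro 9: S0 reads c0=4 → after 1×micro: 3; S1 reads c0=4 → after 3×micro: 1 ⇒ (c0=3, c1=1)

c1 at macro-step 9 = 1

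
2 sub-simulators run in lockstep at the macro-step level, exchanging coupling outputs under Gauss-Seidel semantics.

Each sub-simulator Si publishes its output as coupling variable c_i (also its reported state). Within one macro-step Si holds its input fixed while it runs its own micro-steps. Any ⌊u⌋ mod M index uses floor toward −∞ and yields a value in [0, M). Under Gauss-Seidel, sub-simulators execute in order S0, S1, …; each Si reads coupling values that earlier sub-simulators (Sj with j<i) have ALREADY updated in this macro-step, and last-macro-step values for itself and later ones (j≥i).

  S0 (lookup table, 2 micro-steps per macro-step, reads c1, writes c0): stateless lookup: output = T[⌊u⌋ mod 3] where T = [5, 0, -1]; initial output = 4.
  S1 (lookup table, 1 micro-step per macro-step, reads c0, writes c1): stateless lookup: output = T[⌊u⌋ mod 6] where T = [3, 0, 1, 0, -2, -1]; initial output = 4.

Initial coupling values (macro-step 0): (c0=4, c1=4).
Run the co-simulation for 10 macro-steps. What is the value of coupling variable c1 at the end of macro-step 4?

c1 at macro-step 4 = -1

macro 1: S0 reads c1=4 → after 2×micro: 0; S1 reads c0=0 → after 1×micro: 3 ⇒ (c0=0, c1=3)
macro 2: S0 reads c1=3 → after 2×micro: 5; S1 reads c0=5 → after 1×micro: -1 ⇒ (c0=5, c1=-1)
macro 3: S0 reads c1=-1 → after 2×micro: -1; S1 reads c0=-1 → after 1×micro: -1 ⇒ (c0=-1, c1=-1)
macro 4: S0 reads c1=-1 → after 2×micro: -1; S1 reads c0=-1 → after 1×micro: -1 ⇒ (c0=-1, c1=-1)
macro 5: S0 reads c1=-1 → after 2×micro: -1; S1 reads c0=-1 → after 1×micro: -1 ⇒ (c0=-1, c1=-1)
macro 6: S0 reads c1=-1 → after 2×micro: -1; S1 reads c0=-1 → after 1×micro: -1 ⇒ (c0=-1, c1=-1)
macro 7: S0 reads c1=-1 → after 2×micro: -1; S1 reads c0=-1 → after 1×micro: -1 ⇒ (c0=-1, c1=-1)
macro 8: S0 reads c1=-1 → after 2×micro: -1; S1 reads c0=-1 → after 1×micro: -1 ⇒ (c0=-1, c1=-1)
macro 9: S0 reads c1=-1 → after 2×micro: -1; S1 reads c0=-1 → after 1×micro: -1 ⇒ (c0=-1, c1=-1)
macro 10: S0 reads c1=-1 → after 2×micro: -1; S1 reads c0=-1 → after 1×micro: -1 ⇒ (c0=-1, c1=-1)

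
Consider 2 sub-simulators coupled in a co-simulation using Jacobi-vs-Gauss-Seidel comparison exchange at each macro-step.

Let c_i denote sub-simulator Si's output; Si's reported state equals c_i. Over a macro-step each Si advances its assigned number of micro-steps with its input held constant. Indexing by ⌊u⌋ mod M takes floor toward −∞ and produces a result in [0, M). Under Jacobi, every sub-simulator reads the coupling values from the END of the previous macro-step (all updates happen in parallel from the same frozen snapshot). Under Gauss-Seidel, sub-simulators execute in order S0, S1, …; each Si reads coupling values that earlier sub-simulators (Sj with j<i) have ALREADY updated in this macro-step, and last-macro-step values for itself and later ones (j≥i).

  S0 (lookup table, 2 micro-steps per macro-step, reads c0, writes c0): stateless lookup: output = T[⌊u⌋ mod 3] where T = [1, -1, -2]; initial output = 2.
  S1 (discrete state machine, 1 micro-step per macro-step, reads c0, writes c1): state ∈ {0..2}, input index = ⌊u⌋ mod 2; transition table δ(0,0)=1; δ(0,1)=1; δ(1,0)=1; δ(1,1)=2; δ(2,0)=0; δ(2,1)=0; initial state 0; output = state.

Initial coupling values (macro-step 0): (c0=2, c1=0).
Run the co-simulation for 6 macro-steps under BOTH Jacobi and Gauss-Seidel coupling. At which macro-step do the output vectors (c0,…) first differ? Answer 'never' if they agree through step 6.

first divergence at macro-step: 2

[Jacobi] macro 1: S0 reads c0=2 → after 2×micro: -2; S1 reads c0=2 → after 1×micro: 1 ⇒ (c0=-2, c1=1)
[Jacobi] macro 2: S0 reads c0=-2 → after 2×micro: -1; S1 reads c0=-2 → after 1×micro: 1 ⇒ (c0=-1, c1=1)
[Jacobi] macro 3: S0 reads c0=-1 → after 2×micro: -2; S1 reads c0=-1 → after 1×micro: 2 ⇒ (c0=-2, c1=2)
[Jacobi] macro 4: S0 reads c0=-2 → after 2×micro: -1; S1 reads c0=-2 → after 1×micro: 0 ⇒ (c0=-1, c1=0)
[Jacobi] macro 5: S0 reads c0=-1 → after 2×micro: -2; S1 reads c0=-1 → after 1×micro: 1 ⇒ (c0=-2, c1=1)
[Jacobi] macro 6: S0 reads c0=-2 → after 2×micro: -1; S1 reads c0=-2 → after 1×micro: 1 ⇒ (c0=-1, c1=1)
[Gauss-Seidel] macro 1: S0 reads c0=2 → after 2×micro: -2; S1 reads c0=-2 → after 1×micro: 1 ⇒ (c0=-2, c1=1)
[Gauss-Seidel] macro 2: S0 reads c0=-2 → after 2×micro: -1; S1 reads c0=-1 → after 1×micro: 2 ⇒ (c0=-1, c1=2)
[Gauss-Seidel] macro 3: S0 reads c0=-1 → after 2×micro: -2; S1 reads c0=-2 → after 1×micro: 0 ⇒ (c0=-2, c1=0)
[Gauss-Seidel] macro 4: S0 reads c0=-2 → after 2×micro: -1; S1 reads c0=-1 → after 1×micro: 1 ⇒ (c0=-1, c1=1)
[Gauss-Seidel] macro 5: S0 reads c0=-1 → after 2×micro: -2; S1 reads c0=-2 → after 1×micro: 1 ⇒ (c0=-2, c1=1)
[Gauss-Seidel] macro 6: S0 reads c0=-2 → after 2×micro: -1; S1 reads c0=-1 → after 1×micro: 2 ⇒ (c0=-1, c1=2)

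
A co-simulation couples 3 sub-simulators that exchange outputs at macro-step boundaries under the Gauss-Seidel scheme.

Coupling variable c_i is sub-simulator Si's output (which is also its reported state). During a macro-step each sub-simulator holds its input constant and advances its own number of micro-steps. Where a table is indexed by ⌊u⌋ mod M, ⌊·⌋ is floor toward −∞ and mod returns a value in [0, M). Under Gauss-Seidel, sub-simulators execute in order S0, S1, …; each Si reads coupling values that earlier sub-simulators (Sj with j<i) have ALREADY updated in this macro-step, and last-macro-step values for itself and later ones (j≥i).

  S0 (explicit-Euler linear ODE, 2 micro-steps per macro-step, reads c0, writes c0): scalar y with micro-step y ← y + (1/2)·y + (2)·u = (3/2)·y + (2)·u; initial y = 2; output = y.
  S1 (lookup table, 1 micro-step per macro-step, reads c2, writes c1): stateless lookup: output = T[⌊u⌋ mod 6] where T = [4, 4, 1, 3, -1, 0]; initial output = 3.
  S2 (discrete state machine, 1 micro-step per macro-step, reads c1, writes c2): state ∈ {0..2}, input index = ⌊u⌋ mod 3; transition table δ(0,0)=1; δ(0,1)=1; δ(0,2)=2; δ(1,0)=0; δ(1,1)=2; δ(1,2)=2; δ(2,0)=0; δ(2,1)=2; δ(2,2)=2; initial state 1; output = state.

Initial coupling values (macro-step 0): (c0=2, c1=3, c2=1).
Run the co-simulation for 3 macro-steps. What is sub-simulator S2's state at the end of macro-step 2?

macro 1: S0 reads c0=2 → after 2×micro: 29/2; S1 reads c2=1 → after 1×micro: 4; S2 reads c1=4 → after 1×micro: 2 ⇒ (c0=29/2, c1=4, c2=2)
macro 2: S0 reads c0=29/2 → after 2×micro: 841/8; S1 reads c2=2 → after 1×micro: 1; S2 reads c1=1 → after 1×micro: 2 ⇒ (c0=841/8, c1=1, c2=2)
macro 3: S0 reads c0=841/8 → after 2×micro: 24389/32; S1 reads c2=2 → after 1×micro: 1; S2 reads c1=1 → after 1×micro: 2 ⇒ (c0=24389/32, c1=1, c2=2)

S2 state at macro-step 2 = 2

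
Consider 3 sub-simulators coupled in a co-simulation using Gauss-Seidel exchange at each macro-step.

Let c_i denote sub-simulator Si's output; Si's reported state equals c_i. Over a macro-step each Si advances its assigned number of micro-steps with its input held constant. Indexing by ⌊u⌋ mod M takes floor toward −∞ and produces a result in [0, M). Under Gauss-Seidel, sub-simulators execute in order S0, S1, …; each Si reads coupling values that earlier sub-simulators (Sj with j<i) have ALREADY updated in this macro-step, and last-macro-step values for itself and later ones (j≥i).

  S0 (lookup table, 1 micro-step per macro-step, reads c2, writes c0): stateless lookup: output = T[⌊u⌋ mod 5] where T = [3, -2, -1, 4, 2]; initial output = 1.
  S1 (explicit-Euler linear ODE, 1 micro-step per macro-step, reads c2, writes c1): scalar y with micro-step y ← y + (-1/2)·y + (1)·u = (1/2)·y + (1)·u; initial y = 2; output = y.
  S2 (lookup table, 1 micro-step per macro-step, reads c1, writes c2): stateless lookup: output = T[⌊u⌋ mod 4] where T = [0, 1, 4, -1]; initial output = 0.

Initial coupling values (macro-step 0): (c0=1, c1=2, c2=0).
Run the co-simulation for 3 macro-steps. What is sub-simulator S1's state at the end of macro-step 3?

S1 state at macro-step 3 = 7/4

macro 1: S0 reads c2=0 → after 1×micro: 3; S1 reads c2=0 → after 1×micro: 1; S2 reads c1=1 → after 1×micro: 1 ⇒ (c0=3, c1=1, c2=1)
macro 2: S0 reads c2=1 → after 1×micro: -2; S1 reads c2=1 → after 1×micro: 3/2; S2 reads c1=3/2 → after 1×micro: 1 ⇒ (c0=-2, c1=3/2, c2=1)
macro 3: S0 reads c2=1 → after 1×micro: -2; S1 reads c2=1 → after 1×micro: 7/4; S2 reads c1=7/4 → after 1×micro: 1 ⇒ (c0=-2, c1=7/4, c2=1)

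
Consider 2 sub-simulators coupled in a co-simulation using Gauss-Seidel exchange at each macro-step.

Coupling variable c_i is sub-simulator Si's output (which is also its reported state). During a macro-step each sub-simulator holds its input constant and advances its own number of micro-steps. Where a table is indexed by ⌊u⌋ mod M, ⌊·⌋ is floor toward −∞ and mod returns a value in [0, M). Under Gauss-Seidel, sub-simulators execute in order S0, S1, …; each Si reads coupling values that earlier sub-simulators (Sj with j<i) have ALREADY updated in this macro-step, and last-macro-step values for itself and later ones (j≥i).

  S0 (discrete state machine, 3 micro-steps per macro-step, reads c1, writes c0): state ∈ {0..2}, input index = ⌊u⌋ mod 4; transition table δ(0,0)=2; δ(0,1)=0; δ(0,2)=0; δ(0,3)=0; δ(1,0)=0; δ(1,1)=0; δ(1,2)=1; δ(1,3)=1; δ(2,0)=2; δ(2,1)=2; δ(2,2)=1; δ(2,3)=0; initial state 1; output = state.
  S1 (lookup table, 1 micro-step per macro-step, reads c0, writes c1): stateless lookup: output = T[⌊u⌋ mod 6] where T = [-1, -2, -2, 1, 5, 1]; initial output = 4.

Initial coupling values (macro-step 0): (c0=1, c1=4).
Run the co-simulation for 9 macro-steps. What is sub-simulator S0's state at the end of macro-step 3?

S0 state at macro-step 3 = 1

macro 1: S0 reads c1=4 → after 3×micro: 2; S1 reads c0=2 → after 1×micro: -2 ⇒ (c0=2, c1=-2)
macro 2: S0 reads c1=-2 → after 3×micro: 1; S1 reads c0=1 → after 1×micro: -2 ⇒ (c0=1, c1=-2)
macro 3: S0 reads c1=-2 → after 3×micro: 1; S1 reads c0=1 → after 1×micro: -2 ⇒ (c0=1, c1=-2)
macro 4: S0 reads c1=-2 → after 3×micro: 1; S1 reads c0=1 → after 1×micro: -2 ⇒ (c0=1, c1=-2)
macro 5: S0 reads c1=-2 → after 3×micro: 1; S1 reads c0=1 → after 1×micro: -2 ⇒ (c0=1, c1=-2)
macro 6: S0 reads c1=-2 → after 3×micro: 1; S1 reads c0=1 → after 1×micro: -2 ⇒ (c0=1, c1=-2)
macro 7: S0 reads c1=-2 → after 3×micro: 1; S1 reads c0=1 → after 1×micro: -2 ⇒ (c0=1, c1=-2)
macro 8: S0 reads c1=-2 → after 3×micro: 1; S1 reads c0=1 → after 1×micro: -2 ⇒ (c0=1, c1=-2)
macro 9: S0 reads c1=-2 → after 3×micro: 1; S1 reads c0=1 → after 1×micro: -2 ⇒ (c0=1, c1=-2)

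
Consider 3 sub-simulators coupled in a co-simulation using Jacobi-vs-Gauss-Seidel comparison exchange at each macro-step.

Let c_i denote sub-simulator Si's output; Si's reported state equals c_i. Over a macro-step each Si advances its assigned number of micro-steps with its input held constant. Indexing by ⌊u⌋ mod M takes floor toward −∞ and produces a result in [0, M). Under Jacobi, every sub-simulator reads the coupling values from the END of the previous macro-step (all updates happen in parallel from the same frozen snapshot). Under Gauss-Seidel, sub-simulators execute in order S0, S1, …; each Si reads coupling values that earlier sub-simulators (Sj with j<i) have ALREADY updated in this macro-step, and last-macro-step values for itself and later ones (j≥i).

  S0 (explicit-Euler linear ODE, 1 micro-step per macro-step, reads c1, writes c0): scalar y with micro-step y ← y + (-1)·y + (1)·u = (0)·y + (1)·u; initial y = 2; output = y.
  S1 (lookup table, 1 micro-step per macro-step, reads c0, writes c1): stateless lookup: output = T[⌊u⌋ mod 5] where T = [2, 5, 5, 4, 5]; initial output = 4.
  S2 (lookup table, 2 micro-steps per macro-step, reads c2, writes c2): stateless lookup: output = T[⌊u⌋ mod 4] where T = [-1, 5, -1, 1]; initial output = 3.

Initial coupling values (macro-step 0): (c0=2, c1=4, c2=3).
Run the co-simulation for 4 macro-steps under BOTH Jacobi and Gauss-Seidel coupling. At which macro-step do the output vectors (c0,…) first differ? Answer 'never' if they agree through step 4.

[Jacobi] macro 1: S0 reads c1=4 → after 1×micro: 4; S1 reads c0=2 → after 1×micro: 5; S2 reads c2=3 → after 2×micro: 1 ⇒ (c0=4, c1=5, c2=1)
[Jacobi] macro 2: S0 reads c1=5 → after 1×micro: 5; S1 reads c0=4 → after 1×micro: 5; S2 reads c2=1 → after 2×micro: 5 ⇒ (c0=5, c1=5, c2=5)
[Jacobi] macro 3: S0 reads c1=5 → after 1×micro: 5; S1 reads c0=5 → after 1×micro: 2; S2 reads c2=5 → after 2×micro: 5 ⇒ (c0=5, c1=2, c2=5)
[Jacobi] macro 4: S0 reads c1=2 → after 1×micro: 2; S1 reads c0=5 → after 1×micro: 2; S2 reads c2=5 → after 2×micro: 5 ⇒ (c0=2, c1=2, c2=5)
[Gauss-Seidel] macro 1: S0 reads c1=4 → after 1×micro: 4; S1 reads c0=4 → after 1×micro: 5; S2 reads c2=3 → after 2×micro: 1 ⇒ (c0=4, c1=5, c2=1)
[Gauss-Seidel] macro 2: S0 reads c1=5 → after 1×micro: 5; S1 reads c0=5 → after 1×micro: 2; S2 reads c2=1 → after 2×micro: 5 ⇒ (c0=5, c1=2, c2=5)
[Gauss-Seidel] macro 3: S0 reads c1=2 → after 1×micro: 2; S1 reads c0=2 → after 1×micro: 5; S2 reads c2=5 → after 2×micro: 5 ⇒ (c0=2, c1=5, c2=5)
[Gauss-Seidel] macro 4: S0 reads c1=5 → after 1×micro: 5; S1 reads c0=5 → after 1×micro: 2; S2 reads c2=5 → after 2×micro: 5 ⇒ (c0=5, c1=2, c2=5)

first divergence at macro-step: 2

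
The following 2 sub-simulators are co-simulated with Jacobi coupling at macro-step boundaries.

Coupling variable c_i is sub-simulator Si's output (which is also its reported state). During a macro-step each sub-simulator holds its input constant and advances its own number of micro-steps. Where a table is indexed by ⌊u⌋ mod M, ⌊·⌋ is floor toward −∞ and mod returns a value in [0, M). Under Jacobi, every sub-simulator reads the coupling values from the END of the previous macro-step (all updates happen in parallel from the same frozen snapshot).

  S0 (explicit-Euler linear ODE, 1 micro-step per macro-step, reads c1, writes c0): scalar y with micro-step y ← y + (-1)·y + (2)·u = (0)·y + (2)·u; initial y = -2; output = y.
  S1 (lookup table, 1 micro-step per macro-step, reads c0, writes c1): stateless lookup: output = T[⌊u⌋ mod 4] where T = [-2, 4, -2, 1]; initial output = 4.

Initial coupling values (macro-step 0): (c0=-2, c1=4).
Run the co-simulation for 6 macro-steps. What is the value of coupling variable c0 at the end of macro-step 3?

c0 at macro-step 3 = -4

macro 1: S0 reads c1=4 → after 1×micro: 8; S1 reads c0=-2 → after 1×micro: -2 ⇒ (c0=8, c1=-2)
macro 2: S0 reads c1=-2 → after 1×micro: -4; S1 reads c0=8 → after 1×micro: -2 ⇒ (c0=-4, c1=-2)
macro 3: S0 reads c1=-2 → after 1×micro: -4; S1 reads c0=-4 → after 1×micro: -2 ⇒ (c0=-4, c1=-2)
macro 4: S0 reads c1=-2 → after 1×micro: -4; S1 reads c0=-4 → after 1×micro: -2 ⇒ (c0=-4, c1=-2)
macro 5: S0 reads c1=-2 → after 1×micro: -4; S1 reads c0=-4 → after 1×micro: -2 ⇒ (c0=-4, c1=-2)
macro 6: S0 reads c1=-2 → after 1×micro: -4; S1 reads c0=-4 → after 1×micro: -2 ⇒ (c0=-4, c1=-2)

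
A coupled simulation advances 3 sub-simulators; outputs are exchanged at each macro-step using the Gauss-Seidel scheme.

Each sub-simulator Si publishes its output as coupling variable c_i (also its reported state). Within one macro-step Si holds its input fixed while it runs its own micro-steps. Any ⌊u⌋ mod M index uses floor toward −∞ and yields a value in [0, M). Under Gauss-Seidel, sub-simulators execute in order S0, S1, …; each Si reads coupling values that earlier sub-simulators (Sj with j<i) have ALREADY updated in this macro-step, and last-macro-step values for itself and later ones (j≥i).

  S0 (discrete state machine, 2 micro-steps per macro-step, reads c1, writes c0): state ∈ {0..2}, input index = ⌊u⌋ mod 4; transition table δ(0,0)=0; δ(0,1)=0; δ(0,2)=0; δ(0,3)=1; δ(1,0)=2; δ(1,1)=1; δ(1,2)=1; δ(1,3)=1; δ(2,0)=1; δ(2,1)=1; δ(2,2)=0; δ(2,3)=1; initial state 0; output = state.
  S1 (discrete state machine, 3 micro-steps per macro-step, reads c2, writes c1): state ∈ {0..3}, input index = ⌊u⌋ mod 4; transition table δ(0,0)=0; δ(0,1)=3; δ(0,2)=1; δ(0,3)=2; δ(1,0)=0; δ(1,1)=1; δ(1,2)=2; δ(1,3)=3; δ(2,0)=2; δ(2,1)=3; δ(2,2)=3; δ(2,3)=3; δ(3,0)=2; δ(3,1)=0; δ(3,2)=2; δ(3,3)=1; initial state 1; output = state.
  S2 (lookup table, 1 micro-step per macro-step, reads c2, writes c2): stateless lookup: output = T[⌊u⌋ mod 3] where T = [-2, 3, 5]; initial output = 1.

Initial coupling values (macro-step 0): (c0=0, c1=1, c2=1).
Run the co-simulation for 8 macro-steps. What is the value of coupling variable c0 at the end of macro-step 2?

macro 1: S0 reads c1=1 → after 2×micro: 0; S1 reads c2=1 → after 3×micro: 1; S2 reads c2=1 → after 1×micro: 3 ⇒ (c0=0, c1=1, c2=3)
macro 2: S0 reads c1=1 → after 2×micro: 0; S1 reads c2=3 → after 3×micro: 3; S2 reads c2=3 → after 1×micro: -2 ⇒ (c0=0, c1=3, c2=-2)
macro 3: S0 reads c1=3 → after 2×micro: 1; S1 reads c2=-2 → after 3×micro: 2; S2 reads c2=-2 → after 1×micro: 3 ⇒ (c0=1, c1=2, c2=3)
macro 4: S0 reads c1=2 → after 2×micro: 1; S1 reads c2=3 → after 3×micro: 3; S2 reads c2=3 → after 1×micro: -2 ⇒ (c0=1, c1=3, c2=-2)
macro 5: S0 reads c1=3 → after 2×micro: 1; S1 reads c2=-2 → after 3×micro: 2; S2 reads c2=-2 → after 1×micro: 3 ⇒ (c0=1, c1=2, c2=3)
macro 6: S0 reads c1=2 → after 2×micro: 1; S1 reads c2=3 → after 3×micro: 3; S2 reads c2=3 → after 1×micro: -2 ⇒ (c0=1, c1=3, c2=-2)
macro 7: S0 reads c1=3 → after 2×micro: 1; S1 reads c2=-2 → after 3×micro: 2; S2 reads c2=-2 → after 1×micro: 3 ⇒ (c0=1, c1=2, c2=3)
macro 8: S0 reads c1=2 → after 2×micro: 1; S1 reads c2=3 → after 3×micro: 3; S2 reads c2=3 → after 1×micro: -2 ⇒ (c0=1, c1=3, c2=-2)

c0 at macro-step 2 = 0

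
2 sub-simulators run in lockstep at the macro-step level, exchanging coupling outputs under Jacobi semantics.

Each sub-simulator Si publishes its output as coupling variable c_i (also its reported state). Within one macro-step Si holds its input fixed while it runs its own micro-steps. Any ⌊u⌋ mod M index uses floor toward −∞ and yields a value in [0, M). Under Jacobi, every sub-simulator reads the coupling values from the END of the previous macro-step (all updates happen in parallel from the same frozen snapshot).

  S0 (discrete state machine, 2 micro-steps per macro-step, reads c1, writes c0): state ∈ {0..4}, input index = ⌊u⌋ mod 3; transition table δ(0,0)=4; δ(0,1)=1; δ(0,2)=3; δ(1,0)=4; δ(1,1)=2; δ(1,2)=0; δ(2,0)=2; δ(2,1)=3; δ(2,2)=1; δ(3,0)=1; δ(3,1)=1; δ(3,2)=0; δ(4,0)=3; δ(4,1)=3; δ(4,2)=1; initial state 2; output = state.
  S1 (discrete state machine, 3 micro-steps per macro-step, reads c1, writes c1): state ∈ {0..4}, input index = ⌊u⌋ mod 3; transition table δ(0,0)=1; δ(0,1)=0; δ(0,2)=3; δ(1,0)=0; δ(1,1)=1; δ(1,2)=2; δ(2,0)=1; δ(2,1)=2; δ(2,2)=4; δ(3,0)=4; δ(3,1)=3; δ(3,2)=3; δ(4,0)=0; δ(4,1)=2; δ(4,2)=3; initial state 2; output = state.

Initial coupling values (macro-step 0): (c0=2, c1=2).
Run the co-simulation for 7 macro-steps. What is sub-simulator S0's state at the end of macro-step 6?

macro 1: S0 reads c1=2 → after 2×micro: 0; S1 reads c1=2 → after 3×micro: 3 ⇒ (c0=0, c1=3)
macro 2: S0 reads c1=3 → after 2×micro: 3; S1 reads c1=3 → after 3×micro: 1 ⇒ (c0=3, c1=1)
macro 3: S0 reads c1=1 → after 2×micro: 2; S1 reads c1=1 → after 3×micro: 1 ⇒ (c0=2, c1=1)
macro 4: S0 reads c1=1 → after 2×micro: 1; S1 reads c1=1 → after 3×micro: 1 ⇒ (c0=1, c1=1)
macro 5: S0 reads c1=1 → after 2×micro: 3; S1 reads c1=1 → after 3×micro: 1 ⇒ (c0=3, c1=1)
macro 6: S0 reads c1=1 → after 2×micro: 2; S1 reads c1=1 → after 3×micro: 1 ⇒ (c0=2, c1=1)
macro 7: S0 reads c1=1 → after 2×micro: 1; S1 reads c1=1 → after 3×micro: 1 ⇒ (c0=1, c1=1)

S0 state at macro-step 6 = 2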